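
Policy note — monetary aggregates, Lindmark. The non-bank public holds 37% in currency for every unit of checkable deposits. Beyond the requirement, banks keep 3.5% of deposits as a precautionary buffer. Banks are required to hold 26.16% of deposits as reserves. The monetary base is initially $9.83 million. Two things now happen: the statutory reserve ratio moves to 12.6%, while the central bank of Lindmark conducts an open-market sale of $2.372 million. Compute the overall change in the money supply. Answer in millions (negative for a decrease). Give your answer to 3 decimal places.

-0.961 million

Before: m₁ = (1 + 0.37) / (0.2616 + 0.035 + 0.37) ≈ 2.05521, MB₁ = 9.83, so M₁ = 2.05521 × 9.83 ≈ 20.2027 million.
After: m₂ = (1 + 0.37) / (0.126 + 0.035 + 0.37) ≈ 2.58004, MB₂ = 9.83 − 2.372 = 7.458, so M₂ = 2.58004 × 7.458 ≈ 19.2419 million.
ΔM = M₂ − M₁ = 19.2419 − 20.2027 = -0.9608 million.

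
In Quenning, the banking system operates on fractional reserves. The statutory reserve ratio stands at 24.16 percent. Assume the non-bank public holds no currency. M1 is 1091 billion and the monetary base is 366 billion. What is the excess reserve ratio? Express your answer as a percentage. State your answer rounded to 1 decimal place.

9.4%

Using m = M/MB = 1091/366 ≈ 2.980874. Since m = (1 + c)/(c + rr + e), the denominator satisfies c + rr + e = (1 + c)/m = (1 + 0) / 2.980874 ≈ 0.335472.
With c = 0 and rr = 0.2416, the excess reserve ratio is 0.335472 − 0 − 0.2416 = 0.093872.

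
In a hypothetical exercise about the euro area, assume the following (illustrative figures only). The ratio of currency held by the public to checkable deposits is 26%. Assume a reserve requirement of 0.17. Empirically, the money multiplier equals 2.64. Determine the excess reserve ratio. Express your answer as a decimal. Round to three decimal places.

0.047

Using m = 2.64. Since m = (1 + c)/(c + rr + e), the denominator satisfies c + rr + e = (1 + c)/m = (1 + 0.26) / 2.64 ≈ 0.477273.
With c = 0.26 and rr = 0.17, the excess reserve ratio is 0.477273 − 0.26 − 0.17 = 0.047273.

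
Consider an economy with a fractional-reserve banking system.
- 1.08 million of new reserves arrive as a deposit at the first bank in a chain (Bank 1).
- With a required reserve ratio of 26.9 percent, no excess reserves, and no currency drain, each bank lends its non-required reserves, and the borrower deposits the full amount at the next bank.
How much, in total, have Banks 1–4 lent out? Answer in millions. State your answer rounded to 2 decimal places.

2.10 million

Bank i lends (1 − rr)^i of the original deposit: Bank 1 lends 1.08·0.7310 ≈ 0.7895, Bank 2 lends 1.08·0.7310² ≈ 0.5771, and so on.
Summing a geometric series: total = 1.08·[0.7310·(1 − 0.7310^4) / (1 − 0.7310)] ≈ 2.0968 million.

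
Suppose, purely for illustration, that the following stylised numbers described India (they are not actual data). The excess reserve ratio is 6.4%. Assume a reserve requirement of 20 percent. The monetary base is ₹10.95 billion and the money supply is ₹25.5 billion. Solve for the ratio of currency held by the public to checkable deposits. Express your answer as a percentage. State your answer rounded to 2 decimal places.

Using m = M/MB = 25.5/10.95 ≈ 2.328767. From m = (1 + c)/(c + rr + e), rearranging gives 1 + c = m·(c + rr + e), so c·(1 − m) = m·(rr + e) − 1.
Hence c = [m·(rr + e) − 1]/(1 − m) = [2.328767 × (0.2 + 0.064) − 1] / (1 − 2.328767) ≈ 0.289897.

28.99%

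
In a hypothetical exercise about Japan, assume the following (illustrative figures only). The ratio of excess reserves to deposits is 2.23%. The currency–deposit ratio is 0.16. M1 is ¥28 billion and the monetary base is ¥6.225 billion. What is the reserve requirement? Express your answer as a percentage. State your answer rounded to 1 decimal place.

Using m = M/MB = 28/6.225 ≈ 4.497992. Since m = (1 + c)/(c + rr + e), the denominator satisfies c + rr + e = (1 + c)/m = (1 + 0.16) / 4.497992 ≈ 0.257893.
With c = 0.16 and e = 0.0223, the reserve requirement is 0.257893 − 0.16 − 0.0223 = 0.075593.

7.6%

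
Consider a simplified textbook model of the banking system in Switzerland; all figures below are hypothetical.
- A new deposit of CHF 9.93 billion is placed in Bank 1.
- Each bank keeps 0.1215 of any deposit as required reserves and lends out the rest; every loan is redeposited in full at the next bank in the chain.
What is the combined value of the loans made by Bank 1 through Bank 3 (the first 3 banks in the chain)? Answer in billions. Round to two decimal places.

CHF 23.12 billion

Bank i lends (1 − rr)^i of the original deposit: Bank 1 lends 9.93·0.8785 ≈ 8.7235, Bank 2 lends 9.93·0.8785² ≈ 7.6636, and so on.
Summing a geometric series: total = 9.93·[0.8785·(1 − 0.8785^3) / (1 − 0.8785)] ≈ 23.1196 billion.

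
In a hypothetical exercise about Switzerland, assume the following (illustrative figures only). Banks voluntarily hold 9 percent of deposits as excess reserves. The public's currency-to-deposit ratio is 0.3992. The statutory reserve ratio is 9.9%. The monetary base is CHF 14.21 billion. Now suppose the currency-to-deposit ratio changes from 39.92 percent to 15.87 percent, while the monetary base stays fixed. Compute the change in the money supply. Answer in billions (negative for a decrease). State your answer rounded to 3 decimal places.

Initially m₁ = (1 + 0.3992) / (0.099 + 0.09 + 0.3992) ≈ 2.378783, so M₁ = 2.378783 × 14.21 ≈ 33.8025 billion.
After the change m₂ = (1 + 0.1587) / (0.099 + 0.09 + 0.1587) ≈ 3.332471, so M₂ = 3.332471 × 14.21 ≈ 47.3544 billion.
ΔM = M₂ − M₁ = 47.3544 − 33.8025 = 13.5519 billion.

CHF 13.552 billion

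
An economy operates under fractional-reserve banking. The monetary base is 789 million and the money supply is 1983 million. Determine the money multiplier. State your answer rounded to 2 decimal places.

The money multiplier is m = M / MB = 1983 / 789 ≈ 2.51331.

2.51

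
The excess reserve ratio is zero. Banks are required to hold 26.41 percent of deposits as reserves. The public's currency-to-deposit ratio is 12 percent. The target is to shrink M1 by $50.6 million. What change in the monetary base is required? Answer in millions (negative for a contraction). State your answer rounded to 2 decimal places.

-17.35 million

The money multiplier is m = (1 + c) / (rr + c) = (1 + 0.12) / (0.2641 + 0.12) ≈ 2.91591.
ΔMB = ΔM / m = (−50.6) / 2.91591 ≈ -17.3531 million.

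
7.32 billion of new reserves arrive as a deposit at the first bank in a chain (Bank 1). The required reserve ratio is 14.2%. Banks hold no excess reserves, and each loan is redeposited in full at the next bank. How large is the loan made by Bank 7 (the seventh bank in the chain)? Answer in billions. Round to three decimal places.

2.506 billion

Each bank lends a fraction (1 − rr) = 0.8580 of the deposit it receives, so Bank 7 receives 7.32·0.8580^6 and lends 7.32·0.8580^7 ≈ 2.5057 billion.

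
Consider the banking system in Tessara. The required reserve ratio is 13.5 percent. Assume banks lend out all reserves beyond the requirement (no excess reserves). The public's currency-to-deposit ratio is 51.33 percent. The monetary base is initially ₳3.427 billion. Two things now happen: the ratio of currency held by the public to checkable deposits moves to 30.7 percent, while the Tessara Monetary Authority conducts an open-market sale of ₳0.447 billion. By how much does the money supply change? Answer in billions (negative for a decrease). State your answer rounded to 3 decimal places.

₳0.812 billion

Before: m₁ = (1 + 0.5133) / (0.135 + 0.5133) ≈ 2.33426, MB₁ = 3.427, so M₁ = 2.33426 × 3.427 ≈ 7.9995 billion.
After: m₂ = (1 + 0.307) / (0.135 + 0.307) ≈ 2.95701, MB₂ = 3.427 − 0.447 = 2.98, so M₂ = 2.95701 × 2.98 ≈ 8.8119 billion.
ΔM = M₂ − M₁ = 8.8119 − 7.9995 = 0.8124 billion.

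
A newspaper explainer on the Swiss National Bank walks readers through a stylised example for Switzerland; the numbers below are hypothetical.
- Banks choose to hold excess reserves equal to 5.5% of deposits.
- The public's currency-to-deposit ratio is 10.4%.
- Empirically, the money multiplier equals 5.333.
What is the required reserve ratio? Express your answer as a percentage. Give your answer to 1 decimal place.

Using m = 5.333. Since m = (1 + c)/(c + rr + e), the denominator satisfies c + rr + e = (1 + c)/m = (1 + 0.104) / 5.333 ≈ 0.207013.
With c = 0.104 and e = 0.055, the required reserve ratio is 0.207013 − 0.104 − 0.055 = 0.048013.

4.8%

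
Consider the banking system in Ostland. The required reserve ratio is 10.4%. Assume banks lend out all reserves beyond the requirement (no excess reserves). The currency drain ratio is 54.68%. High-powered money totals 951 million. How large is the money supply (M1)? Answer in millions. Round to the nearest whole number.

2260 million

The money multiplier is m = (1 + c) / (rr + c) = (1 + 0.5468) / (0.104 + 0.5468) ≈ 2.3768.
So M = m × MB = 2.3768 × 951 = 2260.3368 million.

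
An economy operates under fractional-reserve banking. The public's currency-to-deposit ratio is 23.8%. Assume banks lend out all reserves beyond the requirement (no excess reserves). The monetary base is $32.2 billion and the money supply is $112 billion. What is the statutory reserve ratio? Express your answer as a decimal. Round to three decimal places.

0.118

Using m = M/MB = 112/32.2 ≈ 3.478261. Since m = (1 + c)/(c + rr + e), the denominator satisfies c + rr + e = (1 + c)/m = (1 + 0.238) / 3.478261 ≈ 0.355925.
With c = 0.238 and e = 0, the statutory reserve ratio is 0.355925 − 0.238 − 0 = 0.117925.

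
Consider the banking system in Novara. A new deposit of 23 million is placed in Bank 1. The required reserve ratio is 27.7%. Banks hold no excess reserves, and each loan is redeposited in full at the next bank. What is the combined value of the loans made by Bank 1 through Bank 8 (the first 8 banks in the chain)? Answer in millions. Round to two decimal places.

Bank i lends (1 − rr)^i of the original deposit: Bank 1 lends 23·0.7230 = 16.6290, Bank 2 lends 23·0.7230² ≈ 12.0228, and so on.
Summing a geometric series: total = 23·[0.7230·(1 − 0.7230^8) / (1 − 0.7230)] ≈ 55.5503 million.

55.55 million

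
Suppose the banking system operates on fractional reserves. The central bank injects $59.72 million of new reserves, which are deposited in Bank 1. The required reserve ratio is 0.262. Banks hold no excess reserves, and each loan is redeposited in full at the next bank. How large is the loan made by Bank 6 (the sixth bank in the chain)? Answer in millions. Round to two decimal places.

Each bank lends a fraction (1 − rr) = 0.7380 of the deposit it receives, so Bank 6 receives 59.72·0.7380^5 and lends 59.72·0.7380^6 ≈ 9.6485 million.

$9.65 million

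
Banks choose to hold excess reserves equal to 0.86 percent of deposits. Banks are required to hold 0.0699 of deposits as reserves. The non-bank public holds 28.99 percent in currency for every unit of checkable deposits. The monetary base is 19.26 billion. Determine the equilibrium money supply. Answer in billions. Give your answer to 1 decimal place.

67.4 billion

The money multiplier is m = (1 + c) / (rr + e + c) = (1 + 0.2899) / (0.0699 + 0.0086 + 0.2899) ≈ 3.5014.
So M = m × MB = 3.5014 × 19.26 ≈ 67.437 billion.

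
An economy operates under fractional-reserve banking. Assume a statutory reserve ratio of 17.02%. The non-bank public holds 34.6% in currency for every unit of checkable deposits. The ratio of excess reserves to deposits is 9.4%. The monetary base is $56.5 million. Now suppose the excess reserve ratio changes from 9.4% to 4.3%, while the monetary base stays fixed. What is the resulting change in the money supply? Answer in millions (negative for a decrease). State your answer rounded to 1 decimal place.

$11.4 million

Initially m₁ = (1 + 0.346) / (0.1702 + 0.094 + 0.346) ≈ 2.2058, so M₁ = 2.2058 × 56.5 = 124.6277 million.
After the change m₂ = (1 + 0.346) / (0.1702 + 0.043 + 0.346) ≈ 2.4070, so M₂ = 2.4070 × 56.5 = 135.9955 million.
ΔM = M₂ − M₁ = 135.9955 − 124.6277 = 11.3678 million.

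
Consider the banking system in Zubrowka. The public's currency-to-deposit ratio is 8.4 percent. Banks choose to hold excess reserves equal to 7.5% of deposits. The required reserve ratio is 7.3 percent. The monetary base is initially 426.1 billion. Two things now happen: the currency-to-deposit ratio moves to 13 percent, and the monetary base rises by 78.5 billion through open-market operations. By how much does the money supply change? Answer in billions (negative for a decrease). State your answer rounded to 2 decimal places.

Before: m₁ = (1 + 0.084) / (0.073 + 0.075 + 0.084) ≈ 4.672414, MB₁ = 426.1, so M₁ = 4.672414 × 426.1 ≈ 1990.9156 billion.
After: m₂ = (1 + 0.13) / (0.073 + 0.075 + 0.13) ≈ 4.064748, MB₂ = 426.1 + 78.5 = 504.6, so M₂ = 4.064748 × 504.6 ≈ 2051.0718 billion.
ΔM = M₂ − M₁ = 2051.0718 − 1990.9156 = 60.1562 billion.

60.16 billion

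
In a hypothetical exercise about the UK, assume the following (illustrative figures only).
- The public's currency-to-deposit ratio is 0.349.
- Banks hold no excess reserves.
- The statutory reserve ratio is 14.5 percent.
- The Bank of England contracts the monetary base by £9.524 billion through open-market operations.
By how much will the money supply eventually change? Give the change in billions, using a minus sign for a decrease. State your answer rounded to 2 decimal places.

-26.01 billion

The money multiplier is m = (1 + c) / (rr + c) = (1 + 0.349) / (0.145 + 0.349) ≈ 2.7308.
The sale removes 9.524 billion of base, so ΔM = m × ΔMB = 2.7308 × (−9.524) ≈ -26.0081 billion.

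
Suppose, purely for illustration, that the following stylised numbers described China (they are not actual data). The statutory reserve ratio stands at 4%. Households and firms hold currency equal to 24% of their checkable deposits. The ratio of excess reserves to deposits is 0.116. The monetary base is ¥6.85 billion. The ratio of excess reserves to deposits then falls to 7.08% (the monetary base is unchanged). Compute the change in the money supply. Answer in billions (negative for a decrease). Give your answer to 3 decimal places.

¥2.764 billion

Initially m₁ = (1 + 0.24) / (0.04 + 0.116 + 0.24) ≈ 3.13131, so M₁ = 3.13131 × 6.85 ≈ 21.4495 billion.
After the change m₂ = (1 + 0.24) / (0.04 + 0.0708 + 0.24) ≈ 3.53478, so M₂ = 3.53478 × 6.85 ≈ 24.2132 billion.
ΔM = M₂ − M₁ = 24.2132 − 21.4495 = 2.7637 billion.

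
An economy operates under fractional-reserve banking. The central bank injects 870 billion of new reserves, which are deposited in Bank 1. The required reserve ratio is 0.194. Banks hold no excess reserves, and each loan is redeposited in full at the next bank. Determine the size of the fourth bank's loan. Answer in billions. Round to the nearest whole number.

Each bank lends a fraction (1 − rr) = 0.8060 of the deposit it receives, so Bank 4 receives 870·0.8060^3 and lends 870·0.8060^4 ≈ 367.1634 billion.

367 billion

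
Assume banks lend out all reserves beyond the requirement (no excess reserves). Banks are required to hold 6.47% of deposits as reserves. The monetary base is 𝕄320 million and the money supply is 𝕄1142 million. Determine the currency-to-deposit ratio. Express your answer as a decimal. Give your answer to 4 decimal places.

0.2994

Using m = M/MB = 1142/320 = 3.568750. From m = (1 + c)/(c + rr + e), rearranging gives 1 + c = m·(c + rr + e), so c·(1 − m) = m·(rr + e) − 1.
Hence c = [m·(rr + e) − 1]/(1 − m) = [3.568750 × (0.0647 + 0) − 1] / (1 − 3.568750) ≈ 0.299407.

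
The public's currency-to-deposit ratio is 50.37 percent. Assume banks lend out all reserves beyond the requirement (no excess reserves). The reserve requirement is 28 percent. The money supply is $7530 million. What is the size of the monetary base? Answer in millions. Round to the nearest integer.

The money multiplier is m = (1 + c) / (rr + c) = (1 + 0.5037) / (0.28 + 0.5037) ≈ 1.91872.
MB = M / m = 7530 / 1.91872 ≈ 3924.4913 million.

$3924 million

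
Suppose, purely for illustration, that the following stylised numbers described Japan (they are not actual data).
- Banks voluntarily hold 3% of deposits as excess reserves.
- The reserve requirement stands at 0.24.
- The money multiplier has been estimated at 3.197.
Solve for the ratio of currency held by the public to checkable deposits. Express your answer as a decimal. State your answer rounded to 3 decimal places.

Using m = 3.197. From m = (1 + c)/(c + rr + e), rearranging gives 1 + c = m·(c + rr + e), so c·(1 − m) = m·(rr + e) − 1.
Hence c = [m·(rr + e) − 1]/(1 − m) = [3.197 × (0.24 + 0.03) − 1] / (1 − 3.197) ≈ 0.062271.

0.062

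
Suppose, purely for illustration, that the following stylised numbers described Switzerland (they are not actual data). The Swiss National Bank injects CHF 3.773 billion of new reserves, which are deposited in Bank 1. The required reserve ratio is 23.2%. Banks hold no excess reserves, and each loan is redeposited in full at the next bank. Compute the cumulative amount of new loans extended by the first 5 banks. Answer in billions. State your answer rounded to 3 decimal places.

Bank i lends (1 − rr)^i of the original deposit: Bank 1 lends 3.773·0.7680 ≈ 2.8977, Bank 2 lends 3.773·0.7680² ≈ 2.2254, and so on.
Summing a geometric series: total = 3.773·[0.7680·(1 − 0.7680^5) / (1 − 0.7680)] ≈ 9.1529 billion.

CHF 9.153 billion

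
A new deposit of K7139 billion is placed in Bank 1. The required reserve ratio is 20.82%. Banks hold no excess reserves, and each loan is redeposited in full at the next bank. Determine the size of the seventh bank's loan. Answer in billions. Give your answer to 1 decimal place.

Each bank lends a fraction (1 − rr) = 0.7918 of the deposit it receives, so Bank 7 receives 7139·0.7918^6 and lends 7139·0.7918^7 ≈ 1392.9832 billion.

K1393.0 billion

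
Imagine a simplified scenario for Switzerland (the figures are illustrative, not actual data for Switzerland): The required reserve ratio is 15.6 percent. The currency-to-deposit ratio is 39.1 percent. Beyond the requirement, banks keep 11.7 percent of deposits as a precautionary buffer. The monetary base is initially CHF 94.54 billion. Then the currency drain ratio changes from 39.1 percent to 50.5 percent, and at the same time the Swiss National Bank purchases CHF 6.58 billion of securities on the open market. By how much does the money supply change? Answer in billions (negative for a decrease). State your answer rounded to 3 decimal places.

Before: m₁ = (1 + 0.391) / (0.156 + 0.117 + 0.391) ≈ 2.0948795, MB₁ = 94.54, so M₁ = 2.0948795 × 94.54 ≈ 198.0499 billion.
After: m₂ = (1 + 0.505) / (0.156 + 0.117 + 0.505) = 1.9344473, MB₂ = 94.54 + 6.58 = 101.12, so M₂ = 1.9344473 × 101.12 ≈ 195.6113 billion.
ΔM = M₂ − M₁ = 195.6113 − 198.0499 = -2.4386 billion.

-2.439 billion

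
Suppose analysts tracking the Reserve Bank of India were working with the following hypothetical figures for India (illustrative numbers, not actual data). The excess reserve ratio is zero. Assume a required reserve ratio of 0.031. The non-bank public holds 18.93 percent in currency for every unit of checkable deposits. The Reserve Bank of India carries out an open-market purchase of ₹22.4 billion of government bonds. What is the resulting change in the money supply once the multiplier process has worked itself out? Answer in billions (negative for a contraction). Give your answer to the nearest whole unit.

The money multiplier is m = (1 + c) / (rr + c) = (1 + 0.1893) / (0.031 + 0.1893) ≈ 5.3985.
The purchase adds 22.4 billion of base, so ΔM = m × ΔMB = 5.3985 × (+22.4) = 120.9264 billion.

₹121 billion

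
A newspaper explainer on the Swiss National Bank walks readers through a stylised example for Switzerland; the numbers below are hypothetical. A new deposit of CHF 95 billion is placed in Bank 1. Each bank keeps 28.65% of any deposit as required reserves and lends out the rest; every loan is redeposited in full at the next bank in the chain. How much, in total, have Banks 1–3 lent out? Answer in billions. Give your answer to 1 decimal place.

CHF 150.7 billion

Bank i lends (1 − rr)^i of the original deposit: Bank 1 lends 95·0.7135 = 67.7825, Bank 2 lends 95·0.7135² ≈ 48.3628, and so on.
Summing a geometric series: total = 95·[0.7135·(1 − 0.7135^3) / (1 − 0.7135)] ≈ 150.6522 billion.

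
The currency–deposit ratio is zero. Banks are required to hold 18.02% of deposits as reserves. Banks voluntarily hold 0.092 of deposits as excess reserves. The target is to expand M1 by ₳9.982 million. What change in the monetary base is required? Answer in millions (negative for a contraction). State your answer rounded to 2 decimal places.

₳2.72 million

The money multiplier is m = 1 / (rr + e) = 1 / (0.1802 + 0.092) ≈ 3.6738.
ΔMB = ΔM / m = (+9.982) / 3.6738 ≈ 2.7171 million.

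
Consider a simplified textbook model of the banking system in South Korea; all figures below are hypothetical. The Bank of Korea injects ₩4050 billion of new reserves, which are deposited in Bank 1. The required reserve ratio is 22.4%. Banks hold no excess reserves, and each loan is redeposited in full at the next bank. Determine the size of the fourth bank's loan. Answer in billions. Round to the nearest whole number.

₩1469 billion

Each bank lends a fraction (1 − rr) = 0.7760 of the deposit it receives, so Bank 4 receives 4050·0.7760^3 and lends 4050·0.7760^4 ≈ 1468.5945 billion.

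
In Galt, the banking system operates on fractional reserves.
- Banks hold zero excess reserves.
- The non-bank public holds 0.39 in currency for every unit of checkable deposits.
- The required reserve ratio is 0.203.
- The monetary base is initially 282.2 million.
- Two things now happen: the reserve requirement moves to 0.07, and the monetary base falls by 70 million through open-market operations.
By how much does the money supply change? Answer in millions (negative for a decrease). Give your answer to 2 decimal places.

Before: m₁ = (1 + 0.39) / (0.203 + 0.39) ≈ 2.344013, MB₁ = 282.2, so M₁ = 2.344013 × 282.2 ≈ 661.4805 million.
After: m₂ = (1 + 0.39) / (0.07 + 0.39) ≈ 3.021739, MB₂ = 282.2 − 70 = 212.2, so M₂ = 3.021739 × 212.2 ≈ 641.213 million.
ΔM = M₂ − M₁ = 641.213 − 661.4805 = -20.2675 million.

-20.27 million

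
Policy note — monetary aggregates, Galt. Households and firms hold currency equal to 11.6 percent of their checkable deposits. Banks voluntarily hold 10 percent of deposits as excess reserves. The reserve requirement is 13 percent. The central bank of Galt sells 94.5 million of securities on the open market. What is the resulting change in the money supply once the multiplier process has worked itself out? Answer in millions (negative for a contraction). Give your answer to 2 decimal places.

-304.80 million

The money multiplier is m = (1 + c) / (rr + e + c) = (1 + 0.116) / (0.13 + 0.1 + 0.116) ≈ 3.22543.
The sale removes 94.5 million of base, so ΔM = m × ΔMB = 3.22543 × (−94.5) ≈ -304.8031 million.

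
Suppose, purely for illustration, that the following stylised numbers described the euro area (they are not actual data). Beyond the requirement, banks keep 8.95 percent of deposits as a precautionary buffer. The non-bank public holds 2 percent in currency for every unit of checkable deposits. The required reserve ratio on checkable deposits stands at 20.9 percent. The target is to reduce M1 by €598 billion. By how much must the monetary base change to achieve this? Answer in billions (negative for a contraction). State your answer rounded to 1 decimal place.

-186.7 billion

The money multiplier is m = (1 + c) / (rr + e + c) = (1 + 0.02) / (0.209 + 0.0895 + 0.02) ≈ 3.20251.
ΔMB = ΔM / m = (−598) / 3.20251 ≈ -186.7285 billion.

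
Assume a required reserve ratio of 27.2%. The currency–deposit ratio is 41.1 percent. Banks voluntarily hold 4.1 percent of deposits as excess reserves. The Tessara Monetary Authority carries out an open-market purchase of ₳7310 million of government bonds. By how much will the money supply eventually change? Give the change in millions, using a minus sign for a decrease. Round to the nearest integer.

The money multiplier is m = (1 + c) / (rr + e + c) = (1 + 0.411) / (0.272 + 0.041 + 0.411) ≈ 1.94890.
The purchase adds 7310 million of base, so ΔM = m × ΔMB = 1.94890 × (+7310) = 14246.459 million.

₳14246 million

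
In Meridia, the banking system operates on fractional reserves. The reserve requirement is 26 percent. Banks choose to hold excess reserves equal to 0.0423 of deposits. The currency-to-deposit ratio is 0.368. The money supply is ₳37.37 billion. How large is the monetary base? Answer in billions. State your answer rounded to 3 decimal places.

₳18.311 billion

The money multiplier is m = (1 + c) / (rr + e + c) = (1 + 0.368) / (0.26 + 0.0423 + 0.368) ≈ 2.040877.
MB = M / m = 37.37 / 2.040877 ≈ 18.3108 billion.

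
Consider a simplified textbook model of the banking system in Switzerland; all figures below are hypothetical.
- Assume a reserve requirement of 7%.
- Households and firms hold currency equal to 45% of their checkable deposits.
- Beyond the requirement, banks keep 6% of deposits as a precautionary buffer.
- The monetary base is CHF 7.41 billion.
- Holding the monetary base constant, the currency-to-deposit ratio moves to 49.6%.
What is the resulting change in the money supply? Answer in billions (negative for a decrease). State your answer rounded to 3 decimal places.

-0.817 billion

Initially m₁ = (1 + 0.45) / (0.07 + 0.06 + 0.45) = 2.5, so M₁ = 2.5 × 7.41 = 18.525 billion.
After the change m₂ = (1 + 0.496) / (0.07 + 0.06 + 0.496) ≈ 2.38978, so M₂ = 2.38978 × 7.41 ≈ 17.7083 billion.
ΔM = M₂ − M₁ = 17.7083 − 18.525 = -0.8167 billion.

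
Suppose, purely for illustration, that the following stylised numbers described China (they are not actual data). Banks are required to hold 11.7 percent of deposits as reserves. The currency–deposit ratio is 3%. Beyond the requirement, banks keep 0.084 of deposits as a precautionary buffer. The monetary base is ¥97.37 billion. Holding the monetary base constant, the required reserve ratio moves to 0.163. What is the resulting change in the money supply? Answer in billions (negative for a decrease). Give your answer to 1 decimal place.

Initially m₁ = (1 + 0.03) / (0.117 + 0.084 + 0.03) ≈ 4.4589, so M₁ = 4.4589 × 97.37 ≈ 434.1631 billion.
After the change m₂ = (1 + 0.03) / (0.163 + 0.084 + 0.03) ≈ 3.7184, so M₂ = 3.7184 × 97.37 ≈ 362.0606 billion.
ΔM = M₂ − M₁ = 362.0606 − 434.1631 = -72.1025 billion.

-72.1 billion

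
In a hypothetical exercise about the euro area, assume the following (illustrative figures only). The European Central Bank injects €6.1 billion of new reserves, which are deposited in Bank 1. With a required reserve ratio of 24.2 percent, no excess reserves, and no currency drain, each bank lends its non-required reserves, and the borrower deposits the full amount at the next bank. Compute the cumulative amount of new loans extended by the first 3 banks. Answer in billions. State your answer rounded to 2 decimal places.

€10.79 billion

Bank i lends (1 − rr)^i of the original deposit: Bank 1 lends 6.1·0.7580 = 4.6238, Bank 2 lends 6.1·0.7580² ≈ 3.5048, and so on.
Summing a geometric series: total = 6.1·[0.7580·(1 − 0.7580^3) / (1 − 0.7580)] ≈ 10.7853 billion.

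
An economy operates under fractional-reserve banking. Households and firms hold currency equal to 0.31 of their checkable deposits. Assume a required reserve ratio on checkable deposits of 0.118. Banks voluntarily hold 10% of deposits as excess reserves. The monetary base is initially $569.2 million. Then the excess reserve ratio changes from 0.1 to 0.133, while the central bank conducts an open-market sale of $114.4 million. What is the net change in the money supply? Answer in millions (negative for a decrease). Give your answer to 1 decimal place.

-350.2 million

Before: m₁ = (1 + 0.31) / (0.118 + 0.1 + 0.31) ≈ 2.48106, MB₁ = 569.2, so M₁ = 2.48106 × 569.2 ≈ 1412.2194 million.
After: m₂ = (1 + 0.31) / (0.118 + 0.133 + 0.31) ≈ 2.33512, MB₂ = 569.2 − 114.4 = 454.8, so M₂ = 2.33512 × 454.8 ≈ 1062.0126 million.
ΔM = M₂ − M₁ = 1062.0126 − 1412.2194 = -350.2068 million.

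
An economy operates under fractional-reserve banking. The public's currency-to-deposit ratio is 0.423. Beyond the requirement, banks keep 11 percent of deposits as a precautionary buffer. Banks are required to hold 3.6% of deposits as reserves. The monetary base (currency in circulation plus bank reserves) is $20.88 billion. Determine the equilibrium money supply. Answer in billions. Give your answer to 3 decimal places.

$52.218 billion

The money multiplier is m = (1 + c) / (rr + e + c) = (1 + 0.423) / (0.036 + 0.11 + 0.423) ≈ 2.500879.
So M = m × MB = 2.500879 × 20.88 ≈ 52.2184 billion.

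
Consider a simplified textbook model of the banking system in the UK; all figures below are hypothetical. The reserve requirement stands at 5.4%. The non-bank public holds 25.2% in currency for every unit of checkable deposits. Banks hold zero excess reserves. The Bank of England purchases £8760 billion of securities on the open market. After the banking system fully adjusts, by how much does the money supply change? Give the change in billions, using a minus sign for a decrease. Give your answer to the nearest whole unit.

£35842 billion

The money multiplier is m = (1 + c) / (rr + c) = (1 + 0.252) / (0.054 + 0.252) ≈ 4.09150.
The purchase adds 8760 billion of base, so ΔM = m × ΔMB = 4.09150 × (+8760) = 35841.54 billion.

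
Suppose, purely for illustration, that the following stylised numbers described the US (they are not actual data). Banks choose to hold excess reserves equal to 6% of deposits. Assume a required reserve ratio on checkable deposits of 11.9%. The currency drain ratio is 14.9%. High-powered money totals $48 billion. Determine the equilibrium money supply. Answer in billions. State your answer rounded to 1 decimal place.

$168.1 billion

The money multiplier is m = (1 + c) / (rr + e + c) = (1 + 0.149) / (0.119 + 0.06 + 0.149) ≈ 3.5030.
So M = m × MB = 3.5030 × 48 = 168.144 billion.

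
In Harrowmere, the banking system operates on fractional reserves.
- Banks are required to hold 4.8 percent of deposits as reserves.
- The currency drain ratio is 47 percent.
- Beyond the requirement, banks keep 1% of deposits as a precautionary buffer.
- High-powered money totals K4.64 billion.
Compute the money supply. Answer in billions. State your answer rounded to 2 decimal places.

The money multiplier is m = (1 + c) / (rr + e + c) = (1 + 0.47) / (0.048 + 0.01 + 0.47) ≈ 2.7841.
So M = m × MB = 2.7841 × 4.64 ≈ 12.9182 billion.

K12.92 billion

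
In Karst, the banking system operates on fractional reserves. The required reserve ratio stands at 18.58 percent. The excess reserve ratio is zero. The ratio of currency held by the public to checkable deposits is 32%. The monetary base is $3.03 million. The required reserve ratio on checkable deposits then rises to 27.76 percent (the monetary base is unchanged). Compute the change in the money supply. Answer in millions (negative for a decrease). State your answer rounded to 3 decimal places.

Initially m₁ = (1 + 0.32) / (0.1858 + 0.32) ≈ 2.60973, so M₁ = 2.60973 × 3.03 ≈ 7.9075 million.
After the change m₂ = (1 + 0.32) / (0.2776 + 0.32) ≈ 2.20884, so M₂ = 2.20884 × 3.03 ≈ 6.6928 million.
ΔM = M₂ − M₁ = 6.6928 − 7.9075 = -1.2147 million.

-1.215 million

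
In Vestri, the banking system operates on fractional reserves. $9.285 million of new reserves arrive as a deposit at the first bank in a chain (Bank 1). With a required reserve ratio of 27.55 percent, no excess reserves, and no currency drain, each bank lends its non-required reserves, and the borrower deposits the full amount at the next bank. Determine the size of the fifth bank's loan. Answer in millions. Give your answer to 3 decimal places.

Each bank lends a fraction (1 − rr) = 0.7245 of the deposit it receives, so Bank 5 receives 9.285·0.7245^4 and lends 9.285·0.7245^5 ≈ 1.8534 million.

$1.853 million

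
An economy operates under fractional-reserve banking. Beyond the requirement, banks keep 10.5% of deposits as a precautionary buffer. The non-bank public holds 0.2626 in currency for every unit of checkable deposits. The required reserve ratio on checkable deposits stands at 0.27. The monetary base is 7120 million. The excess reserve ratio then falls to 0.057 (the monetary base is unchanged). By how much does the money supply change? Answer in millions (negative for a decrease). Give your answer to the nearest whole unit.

Initially m₁ = (1 + 0.2626) / (0.27 + 0.105 + 0.2626) ≈ 1.98024, so M₁ = 1.98024 × 7120 = 14099.3088 million.
After the change m₂ = (1 + 0.2626) / (0.27 + 0.057 + 0.2626) ≈ 2.14145, so M₂ = 2.14145 × 7120 = 15247.124 million.
ΔM = M₂ − M₁ = 15247.124 − 14099.3088 = 1147.8152 million.

1148 million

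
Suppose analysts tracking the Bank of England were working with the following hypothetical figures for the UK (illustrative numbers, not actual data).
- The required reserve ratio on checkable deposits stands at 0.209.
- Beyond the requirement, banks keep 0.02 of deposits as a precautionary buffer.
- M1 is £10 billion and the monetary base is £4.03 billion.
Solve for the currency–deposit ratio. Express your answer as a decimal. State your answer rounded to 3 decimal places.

Using m = M/MB = 10/4.03 ≈ 2.481390. From m = (1 + c)/(c + rr + e), rearranging gives 1 + c = m·(c + rr + e), so c·(1 − m) = m·(rr + e) − 1.
Hence c = [m·(rr + e) − 1]/(1 − m) = [2.481390 × (0.209 + 0.02) − 1] / (1 − 2.481390) ≈ 0.291457.

0.291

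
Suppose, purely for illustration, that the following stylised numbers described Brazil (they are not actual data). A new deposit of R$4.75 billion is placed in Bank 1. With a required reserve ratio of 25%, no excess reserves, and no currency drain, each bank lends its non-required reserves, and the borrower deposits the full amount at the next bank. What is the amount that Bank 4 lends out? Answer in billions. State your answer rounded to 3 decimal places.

R$1.503 billion

Each bank lends a fraction (1 − rr) = 0.7500 of the deposit it receives, so Bank 4 receives 4.75·0.7500^3 and lends 4.75·0.7500^4 ≈ 1.5029 billion.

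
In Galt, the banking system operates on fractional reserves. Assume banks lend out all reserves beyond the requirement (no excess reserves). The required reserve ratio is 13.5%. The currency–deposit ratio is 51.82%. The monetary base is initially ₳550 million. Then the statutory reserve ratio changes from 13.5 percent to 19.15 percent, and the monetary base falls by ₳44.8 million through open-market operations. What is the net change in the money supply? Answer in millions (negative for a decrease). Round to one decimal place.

-197.6 million

Before: m₁ = (1 + 0.5182) / (0.135 + 0.5182) ≈ 2.32425, MB₁ = 550, so M₁ = 2.32425 × 550 = 1278.3375 million.
After: m₂ = (1 + 0.5182) / (0.1915 + 0.5182) ≈ 2.13921, MB₂ = 550 − 44.8 = 505.2, so M₂ = 2.13921 × 505.2 ≈ 1080.7289 million.
ΔM = M₂ − M₁ = 1080.7289 − 1278.3375 = -197.6086 million.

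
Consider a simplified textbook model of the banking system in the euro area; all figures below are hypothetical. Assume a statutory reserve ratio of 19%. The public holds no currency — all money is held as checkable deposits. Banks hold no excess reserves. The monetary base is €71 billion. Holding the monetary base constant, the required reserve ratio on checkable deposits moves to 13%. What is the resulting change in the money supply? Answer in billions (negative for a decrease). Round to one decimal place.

Initially m₁ = 1 / (0.19) ≈ 5.2632, so M₁ = 5.2632 × 71 = 373.6872 billion.
After the change m₂ = 1 / (0.13) ≈ 7.6923, so M₂ = 7.6923 × 71 = 546.1533 billion.
ΔM = M₂ − M₁ = 546.1533 − 373.6872 = 172.4661 billion.

€172.5 billion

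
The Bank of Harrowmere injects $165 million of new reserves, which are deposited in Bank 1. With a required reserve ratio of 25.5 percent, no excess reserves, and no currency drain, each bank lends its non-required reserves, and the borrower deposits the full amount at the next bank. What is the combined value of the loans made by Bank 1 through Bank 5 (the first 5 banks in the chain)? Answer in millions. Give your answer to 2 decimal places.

$371.43 million

Bank i lends (1 − rr)^i of the original deposit: Bank 1 lends 165·0.7450 = 122.9250, Bank 2 lends 165·0.7450² ≈ 91.5791, and so on.
Summing a geometric series: total = 165·[0.7450·(1 − 0.7450^5) / (1 − 0.7450)] ≈ 371.4267 million.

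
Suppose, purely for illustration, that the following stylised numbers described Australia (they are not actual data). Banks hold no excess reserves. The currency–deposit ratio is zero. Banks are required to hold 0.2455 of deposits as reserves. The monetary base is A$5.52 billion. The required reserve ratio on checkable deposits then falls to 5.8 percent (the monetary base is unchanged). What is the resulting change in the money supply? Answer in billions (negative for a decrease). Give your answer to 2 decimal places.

A$72.69 billion

Initially m₁ = 1 / (0.2455) ≈ 4.0733, so M₁ = 4.0733 × 5.52 ≈ 22.4846 billion.
After the change m₂ = 1 / (0.058) ≈ 17.2414, so M₂ = 17.2414 × 5.52 ≈ 95.1725 billion.
ΔM = M₂ − M₁ = 95.1725 − 22.4846 = 72.6879 billion.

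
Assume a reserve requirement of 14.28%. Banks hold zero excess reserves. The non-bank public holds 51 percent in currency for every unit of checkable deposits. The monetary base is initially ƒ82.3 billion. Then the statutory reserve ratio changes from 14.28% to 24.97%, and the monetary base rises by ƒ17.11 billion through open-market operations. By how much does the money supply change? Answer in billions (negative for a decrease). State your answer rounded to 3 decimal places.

Before: m₁ = (1 + 0.51) / (0.1428 + 0.51) ≈ 2.313113, MB₁ = 82.3, so M₁ = 2.313113 × 82.3 ≈ 190.3692 billion.
After: m₂ = (1 + 0.51) / (0.2497 + 0.51) ≈ 1.987627, MB₂ = 82.3 + 17.11 = 99.41, so M₂ = 1.987627 × 99.41 ≈ 197.59 billion.
ΔM = M₂ − M₁ = 197.59 − 190.3692 = 7.2208 billion.

ƒ7.221 billion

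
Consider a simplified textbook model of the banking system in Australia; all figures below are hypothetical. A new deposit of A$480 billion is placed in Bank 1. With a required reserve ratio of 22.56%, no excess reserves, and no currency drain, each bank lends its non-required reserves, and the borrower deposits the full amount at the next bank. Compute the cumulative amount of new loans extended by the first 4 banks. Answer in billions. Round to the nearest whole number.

Bank i lends (1 − rr)^i of the original deposit: Bank 1 lends 480·0.7744 = 371.7120, Bank 2 lends 480·0.7744² ≈ 287.8538, and so on.
Summing a geometric series: total = 480·[0.7744·(1 − 0.7744^4) / (1 − 0.7744)] ≈ 1055.1043 billion.

A$1055 billion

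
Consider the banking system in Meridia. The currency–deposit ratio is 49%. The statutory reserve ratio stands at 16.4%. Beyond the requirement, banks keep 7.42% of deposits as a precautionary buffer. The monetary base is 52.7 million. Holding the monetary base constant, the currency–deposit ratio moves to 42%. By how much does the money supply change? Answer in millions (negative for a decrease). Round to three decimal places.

5.863 million

Initially m₁ = (1 + 0.49) / (0.164 + 0.0742 + 0.49) ≈ 2.046141, so M₁ = 2.046141 × 52.7 ≈ 107.8316 million.
After the change m₂ = (1 + 0.42) / (0.164 + 0.0742 + 0.42) ≈ 2.157399, so M₂ = 2.157399 × 52.7 ≈ 113.6949 million.
ΔM = M₂ − M₁ = 113.6949 − 107.8316 = 5.8633 million.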